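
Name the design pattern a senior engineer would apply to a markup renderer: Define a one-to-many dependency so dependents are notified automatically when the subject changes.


This matches the Observer pattern

Observer


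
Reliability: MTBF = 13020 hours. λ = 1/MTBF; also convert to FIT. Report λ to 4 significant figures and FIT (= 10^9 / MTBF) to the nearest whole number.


Formula: λ = 1 / MTBF; FIT = λ × 1e9 = 1e9 / MTBF
λ = 1 / 13020 ≈ 7.680e-05 failures/hour
FIT = 1e9 / 13020 ≈ 76805 failures per 1e9 hours (nearest whole number)

λ = 7.680e-05 /h, FIT = 76805


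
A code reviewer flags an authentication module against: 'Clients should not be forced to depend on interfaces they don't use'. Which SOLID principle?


This describes the Interface Segregation Principle (ISP)

Interface Segregation Principle (ISP)


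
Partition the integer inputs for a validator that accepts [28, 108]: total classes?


Valid range: [28, 108]
Class 1: x < 28 — invalid
Class 2: 28 ≤ x ≤ 108 — valid
Class 3: x > 108 — invalid
Total equivalence classes: 3

3 equivalence classes


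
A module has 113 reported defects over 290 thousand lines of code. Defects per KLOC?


Defect density = defects / KLOC
Defect density = 113 / 290
Defect density = 0.39 defects/KLOC

0.39 defects/KLOC


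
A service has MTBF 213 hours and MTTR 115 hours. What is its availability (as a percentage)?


Availability = MTBF / (MTBF + MTTR)
Availability = 213 / (213 + 115)
Availability = 213 / 328
Availability = 64.939%

64.939%


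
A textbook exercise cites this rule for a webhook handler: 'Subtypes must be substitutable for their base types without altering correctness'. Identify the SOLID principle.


This describes the Liskov Substitution Principle (LSP)

Liskov Substitution Principle (LSP)


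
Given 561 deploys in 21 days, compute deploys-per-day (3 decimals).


Formula: deployments per day = releases / days
= 561 / 21
= 26.714 deploys/day
(equivalently, 187.0 deploys/week)

26.714 deploys/day


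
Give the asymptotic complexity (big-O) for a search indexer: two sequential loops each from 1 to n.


Reasoning: sequential dominates: O(n) + O(n) = O(n)
Complexity: O(n)

O(n)


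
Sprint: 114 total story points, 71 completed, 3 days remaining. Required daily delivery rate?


Formula: Required rate = Remaining points / Days left
Remaining = 114 - 71 = 43 points
Required rate = 43 / 3 = 14.33 points/day

14.33 points/day


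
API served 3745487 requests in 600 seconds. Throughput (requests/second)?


Formula: throughput = requests / seconds
throughput = 3745487 / 600
throughput = 6242.48 requests/second

6242.48 requests/second


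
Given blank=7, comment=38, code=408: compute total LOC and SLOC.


Total LOC = blank + comment + code
Total LOC = 7 + 38 + 408 = 453
SLOC (source only) = code = 408

Total LOC: 453, SLOC: 408


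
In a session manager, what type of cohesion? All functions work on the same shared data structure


Reasoning: Functions share data
Type: Communicational cohesion

Communicational cohesion


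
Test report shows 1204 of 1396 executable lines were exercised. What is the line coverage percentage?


Coverage = covered / total * 100
Coverage = 1204 / 1396 * 100
Coverage = 86.25%

86.25%


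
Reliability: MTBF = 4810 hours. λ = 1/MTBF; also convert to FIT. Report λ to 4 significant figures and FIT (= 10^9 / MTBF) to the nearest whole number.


Formula: λ = 1 / MTBF; FIT = λ × 1e9 = 1e9 / MTBF
λ = 1 / 4810 ≈ 2.079e-04 failures/hour
FIT = 1e9 / 4810 ≈ 207900 failures per 1e9 hours (nearest whole number)

λ = 2.079e-04 /h, FIT = 207900


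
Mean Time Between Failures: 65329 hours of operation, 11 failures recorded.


Formula: MTBF = Total operating time / Number of failures
MTBF = 65329 / 11
MTBF = 5939.0 hours

5939.0 hours


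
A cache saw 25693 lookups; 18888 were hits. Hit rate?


Formula: hit rate = hits / (hits + misses) * 100
hit rate = 18888 / (18888 + 6805) * 100
hit rate = 18888 / 25693 * 100
hit rate = 73.51%

73.51%


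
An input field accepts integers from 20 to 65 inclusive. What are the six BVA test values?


Range: [20, 65]
Boundaries: just below min, min, min+1, max-1, max, just above max
Values: [19, 20, 21, 64, 65, 66]

[19, 20, 21, 64, 65, 66]


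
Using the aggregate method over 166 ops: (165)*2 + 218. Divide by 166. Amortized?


Formula: Amortized cost = Total cost / Operations
Total cost = (165 * 2) + (1 * 218)
Total cost = 330 + 218 = 548
Amortized = 548 / 166 = 3.3012

3.3012


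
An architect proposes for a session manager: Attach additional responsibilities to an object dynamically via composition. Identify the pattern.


This matches the Decorator pattern

Decorator


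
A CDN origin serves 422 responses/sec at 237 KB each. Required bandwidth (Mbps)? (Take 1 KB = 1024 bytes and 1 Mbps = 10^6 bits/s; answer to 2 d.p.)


Formula: Mbps = payload_bytes * RPS * 8 / 1e6
Payload per request = 237 KB = 237 * 1024 = 242688 bytes
Total bytes/sec = 242688 * 422 = 102414336
Total bits/sec = 102414336 * 8 = 819314688
Mbps = 819314688 / 1e6 = 819.31

819.31 Mbps


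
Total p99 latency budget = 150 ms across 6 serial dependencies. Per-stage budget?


Formula: per_stage = total_budget / stages
per_stage = 150 / 6
per_stage = 25.0 ms

25.0 ms


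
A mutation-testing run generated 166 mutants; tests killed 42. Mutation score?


Mutation score = killed / total * 100
Mutation score = 42 / 166 * 100
Mutation score = 25.3%

25.3%


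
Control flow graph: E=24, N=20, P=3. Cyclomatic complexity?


Formula: V(G) = E - N + 2P
V(G) = 24 - 20 + 2*3
V(G) = 4 + 6
V(G) = 10

10


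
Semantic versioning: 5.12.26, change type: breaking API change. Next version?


Current: 5.12.26
Change category: 'breaking API change' → major bump
SemVer rule: major bump → increment MAJOR, reset MINOR and PATCH to 0
New: 6.0.0

6.0.0


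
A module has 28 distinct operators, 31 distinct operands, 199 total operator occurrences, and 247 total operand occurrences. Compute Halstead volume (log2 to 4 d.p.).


Formula: V = N * log2(η), where N = N1 + N2 and η = η1 + η2
η = 28 + 31 = 59
N = 199 + 247 = 446
log2(59) ≈ 5.8826
V = 446 * 5.8826 = 2623.64

2623.64


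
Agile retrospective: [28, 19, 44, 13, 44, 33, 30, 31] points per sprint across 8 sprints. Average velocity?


Formula: Avg velocity = Total points / Number of sprints
Points: [28, 19, 44, 13, 44, 33, 30, 31]
Sum = 28 + 19 + 44 + 13 + 44 + 33 + 30 + 31 = 242
Avg velocity = 242 / 8 = 30.25 points/sprint

30.25 points/sprint


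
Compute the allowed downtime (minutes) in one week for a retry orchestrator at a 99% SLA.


Formula: allowed downtime = period * (100 - SLA) / 100
Period (week) = 10080 minutes
Unavailability fraction = (100 - 99.0) / 100
Allowed downtime = 10080 * (100 - 99.0) / 100
Allowed downtime = 100.8 minutes

100.8 minutes


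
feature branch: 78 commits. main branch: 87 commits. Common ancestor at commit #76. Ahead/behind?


Common ancestor: commit #76
feature commits after divergence: 78 - 76 = 2
main commits after divergence: 87 - 76 = 11
feature is 2 commits ahead of main
main is 11 commits ahead of feature

feature ahead: 2, main ahead: 11


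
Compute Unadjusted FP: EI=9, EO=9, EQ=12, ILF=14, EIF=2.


UFP = EI*4 + EO*5 + EQ*4 + ILF*10 + EIF*7
UFP = 9*4 + 9*5 + 12*4 + 14*10 + 2*7
UFP = 36 + 45 + 48 + 140 + 14
UFP = 283

283


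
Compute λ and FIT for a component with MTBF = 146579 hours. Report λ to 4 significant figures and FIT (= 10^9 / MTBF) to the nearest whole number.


Formula: λ = 1 / MTBF; FIT = λ × 1e9 = 1e9 / MTBF
λ = 1 / 146579 ≈ 6.822e-06 failures/hour
FIT = 1e9 / 146579 ≈ 6822 failures per 1e9 hours (nearest whole number)

λ = 6.822e-06 /h, FIT = 6822


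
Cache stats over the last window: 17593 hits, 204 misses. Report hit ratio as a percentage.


Formula: hit rate = hits / (hits + misses) * 100
hit rate = 17593 / (17593 + 204) * 100
hit rate = 17593 / 17797 * 100
hit rate = 98.85%

98.85%


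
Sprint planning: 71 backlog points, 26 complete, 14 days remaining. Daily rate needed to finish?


Formula: Required rate = Remaining points / Days left
Remaining = 71 - 26 = 45 points
Required rate = 45 / 14 = 3.21 points/day

3.21 points/day


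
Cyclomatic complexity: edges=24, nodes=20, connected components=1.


Formula: V(G) = E - N + 2P
V(G) = 24 - 20 + 2*1
V(G) = 4 + 2
V(G) = 6

6


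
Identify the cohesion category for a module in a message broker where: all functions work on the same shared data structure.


Reasoning: Functions share data
Type: Communicational cohesion

Communicational cohesion


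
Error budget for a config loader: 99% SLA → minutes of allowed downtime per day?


Formula: allowed downtime = period * (100 - SLA) / 100
Period (day) = 1440 minutes
Unavailability fraction = (100 - 99.0) / 100
Allowed downtime = 1440 * (100 - 99.0) / 100
Allowed downtime = 14.4 minutes

14.4 minutes


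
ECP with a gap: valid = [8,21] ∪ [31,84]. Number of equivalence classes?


Valid ranges: [8,21] and [31,84]
Class 1: x < 8 — invalid
Class 2: 8 ≤ x ≤ 21 — valid
Class 3: 21 < x < 31 — invalid (gap between ranges)
Class 4: 31 ≤ x ≤ 84 — valid
Class 5: x > 84 — invalid
Total equivalence classes: 5

5 equivalence classes


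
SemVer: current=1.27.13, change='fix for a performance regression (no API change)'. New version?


Current: 1.27.13
Change category: 'fix for a performance regression (no API change)' → patch bump
SemVer rule: patch bump → increment PATCH (MAJOR and MINOR unchanged)
New: 1.27.14

1.27.14


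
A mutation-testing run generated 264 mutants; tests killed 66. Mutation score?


Mutation score = killed / total * 100
Mutation score = 66 / 264 * 100
Mutation score = 25.0%

25.0%


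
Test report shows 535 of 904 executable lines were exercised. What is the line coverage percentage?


Coverage = covered / total * 100
Coverage = 535 / 904 * 100
Coverage = 59.18%

59.18%


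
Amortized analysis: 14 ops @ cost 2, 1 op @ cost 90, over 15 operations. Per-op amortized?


Formula: Amortized cost = Total cost / Operations
Total cost = (14 * 2) + (1 * 90)
Total cost = 28 + 90 = 118
Amortized = 118 / 15 = 7.8667

7.8667


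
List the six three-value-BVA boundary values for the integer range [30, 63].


Range: [30, 63]
Boundaries: just below min, min, min+1, max-1, max, just above max
Values: [29, 30, 31, 62, 63, 64]

[29, 30, 31, 62, 63, 64]


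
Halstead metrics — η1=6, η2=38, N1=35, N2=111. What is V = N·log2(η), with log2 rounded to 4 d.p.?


Formula: V = N * log2(η), where N = N1 + N2 and η = η1 + η2
η = 6 + 38 = 44
N = 35 + 111 = 146
log2(44) ≈ 5.4594
V = 146 * 5.4594 = 797.07

797.07


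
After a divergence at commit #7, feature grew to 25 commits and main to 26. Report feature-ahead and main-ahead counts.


Common ancestor: commit #7
feature commits after divergence: 25 - 7 = 18
main commits after divergence: 26 - 7 = 19
feature is 18 commits ahead of main
main is 19 commits ahead of feature

feature ahead: 18, main ahead: 19


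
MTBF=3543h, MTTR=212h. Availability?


Availability = MTBF / (MTBF + MTTR)
Availability = 3543 / (3543 + 212)
Availability = 3543 / 3755
Availability = 94.3542%

94.3542%


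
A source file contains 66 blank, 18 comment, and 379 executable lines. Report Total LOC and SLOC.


Total LOC = blank + comment + code
Total LOC = 66 + 18 + 379 = 463
SLOC (source only) = code = 379

Total LOC: 463, SLOC: 379


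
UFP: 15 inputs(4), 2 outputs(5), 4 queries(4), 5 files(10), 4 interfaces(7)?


UFP = EI*4 + EO*5 + EQ*4 + ILF*10 + EIF*7
UFP = 15*4 + 2*5 + 4*4 + 5*10 + 4*7
UFP = 60 + 10 + 16 + 50 + 28
UFP = 164

164


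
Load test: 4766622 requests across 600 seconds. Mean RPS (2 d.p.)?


Formula: throughput = requests / seconds
throughput = 4766622 / 600
throughput = 7944.37 requests/second

7944.37 requests/second


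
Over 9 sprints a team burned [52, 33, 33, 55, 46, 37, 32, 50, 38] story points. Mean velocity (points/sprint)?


Formula: Avg velocity = Total points / Number of sprints
Points: [52, 33, 33, 55, 46, 37, 32, 50, 38]
Sum = 52 + 33 + 33 + 55 + 46 + 37 + 32 + 50 + 38 = 376
Avg velocity = 376 / 9 = 41.78 points/sprint

41.78 points/sprint


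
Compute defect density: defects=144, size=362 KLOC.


Defect density = defects / KLOC
Defect density = 144 / 362
Defect density = 0.398 defects/KLOC

0.398 defects/KLOC


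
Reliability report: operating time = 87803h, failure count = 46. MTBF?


Formula: MTBF = Total operating time / Number of failures
MTBF = 87803 / 46
MTBF = 1908.76 hours

1908.76 hours


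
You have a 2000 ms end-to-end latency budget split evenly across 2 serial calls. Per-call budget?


Formula: per_stage = total_budget / stages
per_stage = 2000 / 2
per_stage = 1000.0 ms

1000.0 ms


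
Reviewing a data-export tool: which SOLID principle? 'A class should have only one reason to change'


This describes the Single Responsibility Principle (SRP)

Single Responsibility Principle (SRP)


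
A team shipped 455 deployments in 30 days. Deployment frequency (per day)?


Formula: deployments per day = releases / days
= 455 / 30
= 15.167 deploys/day
(equivalently, 106.17 deploys/week)

15.167 deploys/day


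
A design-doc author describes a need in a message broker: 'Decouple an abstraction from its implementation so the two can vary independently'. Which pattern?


This matches the Bridge pattern

Bridge


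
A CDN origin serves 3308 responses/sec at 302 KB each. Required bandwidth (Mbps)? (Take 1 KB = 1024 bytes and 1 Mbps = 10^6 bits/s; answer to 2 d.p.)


Formula: Mbps = payload_bytes * RPS * 8 / 1e6
Payload per request = 302 KB = 302 * 1024 = 309248 bytes
Total bytes/sec = 309248 * 3308 = 1022992384
Total bits/sec = 1022992384 * 8 = 8183939072
Mbps = 8183939072 / 1e6 = 8183.94

8183.94 Mbps


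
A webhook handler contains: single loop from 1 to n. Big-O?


Reasoning: one pass through n items
Complexity: O(n)

O(n)


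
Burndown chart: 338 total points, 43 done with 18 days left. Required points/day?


Formula: Required rate = Remaining points / Days left
Remaining = 338 - 43 = 295 points
Required rate = 295 / 18 = 16.39 points/day

16.39 points/day


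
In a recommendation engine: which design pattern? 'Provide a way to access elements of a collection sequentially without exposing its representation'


This matches the Iterator pattern

Iterator


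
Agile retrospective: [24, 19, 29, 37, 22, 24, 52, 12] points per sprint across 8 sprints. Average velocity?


Formula: Avg velocity = Total points / Number of sprints
Points: [24, 19, 29, 37, 22, 24, 52, 12]
Sum = 24 + 19 + 29 + 37 + 22 + 24 + 52 + 12 = 219
Avg velocity = 219 / 8 = 27.38 points/sprint

27.38 points/sprint


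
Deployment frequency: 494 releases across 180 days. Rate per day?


Formula: deployments per day = releases / days
= 494 / 180
= 2.744 deploys/day
(equivalently, 19.21 deploys/week)

2.744 deploys/day


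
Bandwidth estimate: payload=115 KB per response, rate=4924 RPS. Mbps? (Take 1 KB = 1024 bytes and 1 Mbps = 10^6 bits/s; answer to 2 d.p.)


Formula: Mbps = payload_bytes * RPS * 8 / 1e6
Payload per request = 115 KB = 115 * 1024 = 117760 bytes
Total bytes/sec = 117760 * 4924 = 579850240
Total bits/sec = 579850240 * 8 = 4638801920
Mbps = 4638801920 / 1e6 = 4638.8

4638.8 Mbps


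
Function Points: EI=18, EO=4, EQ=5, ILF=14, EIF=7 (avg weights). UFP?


UFP = EI*4 + EO*5 + EQ*4 + ILF*10 + EIF*7
UFP = 18*4 + 4*5 + 5*4 + 14*10 + 7*7
UFP = 72 + 20 + 20 + 140 + 49
UFP = 301

301


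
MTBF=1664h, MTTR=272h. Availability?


Availability = MTBF / (MTBF + MTTR)
Availability = 1664 / (1664 + 272)
Availability = 1664 / 1936
Availability = 85.9504%

85.9504%


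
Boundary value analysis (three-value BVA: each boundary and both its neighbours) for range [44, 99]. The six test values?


Range: [44, 99]
Boundaries: just below min, min, min+1, max-1, max, just above max
Values: [43, 44, 45, 98, 99, 100]

[43, 44, 45, 98, 99, 100]


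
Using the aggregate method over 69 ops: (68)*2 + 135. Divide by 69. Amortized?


Formula: Amortized cost = Total cost / Operations
Total cost = (68 * 2) + (1 * 135)
Total cost = 136 + 135 = 271
Amortized = 271 / 69 = 3.9275

3.9275


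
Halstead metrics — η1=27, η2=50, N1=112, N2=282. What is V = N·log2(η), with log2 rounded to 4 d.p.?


Formula: V = N * log2(η), where N = N1 + N2 and η = η1 + η2
η = 27 + 50 = 77
N = 112 + 282 = 394
log2(77) ≈ 6.2668
V = 394 * 6.2668 = 2469.12

2469.12


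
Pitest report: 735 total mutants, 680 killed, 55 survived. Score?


Mutation score = killed / total * 100
Mutation score = 680 / 735 * 100
Mutation score = 92.52%

92.52%


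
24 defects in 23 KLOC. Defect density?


Defect density = defects / KLOC
Defect density = 24 / 23
Defect density = 1.043 defects/KLOC

1.043 defects/KLOC


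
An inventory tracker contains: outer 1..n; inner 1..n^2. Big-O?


Reasoning: n times n^2
Complexity: O(n^3)

O(n^3)


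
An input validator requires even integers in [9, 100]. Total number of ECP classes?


Constraint: even integers in [9, 100]
Class 1: x < 9 — out-of-range invalid
Class 2: x in [9,100] but odd — wrong type invalid
Class 3: x in [9,100] and even — valid
Class 4: x > 100 — out-of-range invalid
Total equivalence classes: 4

4 equivalence classes


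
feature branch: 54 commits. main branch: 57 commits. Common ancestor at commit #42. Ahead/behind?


Common ancestor: commit #42
feature commits after divergence: 54 - 42 = 12
main commits after divergence: 57 - 42 = 15
feature is 12 commits ahead of main
main is 15 commits ahead of feature

feature ahead: 12, main ahead: 15


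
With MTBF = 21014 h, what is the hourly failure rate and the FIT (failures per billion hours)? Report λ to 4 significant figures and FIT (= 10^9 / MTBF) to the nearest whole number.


Formula: λ = 1 / MTBF; FIT = λ × 1e9 = 1e9 / MTBF
λ = 1 / 21014 ≈ 4.759e-05 failures/hour
FIT = 1e9 / 21014 ≈ 47587 failures per 1e9 hours (nearest whole number)

λ = 4.759e-05 /h, FIT = 47587


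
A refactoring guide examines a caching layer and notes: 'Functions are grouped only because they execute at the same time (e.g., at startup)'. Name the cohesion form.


Reasoning: Related by timing only
Type: Temporal cohesion

Temporal cohesion


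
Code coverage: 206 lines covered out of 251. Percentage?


Coverage = covered / total * 100
Coverage = 206 / 251 * 100
Coverage = 82.07%

82.07%


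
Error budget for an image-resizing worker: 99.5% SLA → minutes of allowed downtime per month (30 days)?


Formula: allowed downtime = period * (100 - SLA) / 100
Period (month (30 days)) = 43200 minutes
Unavailability fraction = (100 - 99.5) / 100
Allowed downtime = 43200 * (100 - 99.5) / 100
Allowed downtime = 216.0 minutes

216.0 minutes


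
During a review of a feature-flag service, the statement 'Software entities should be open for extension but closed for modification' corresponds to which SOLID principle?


This describes the Open/Closed Principle (OCP)

Open/Closed Principle (OCP)


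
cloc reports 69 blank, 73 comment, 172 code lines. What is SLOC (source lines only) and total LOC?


Total LOC = blank + comment + code
Total LOC = 69 + 73 + 172 = 314
SLOC (source only) = code = 172

Total LOC: 314, SLOC: 172


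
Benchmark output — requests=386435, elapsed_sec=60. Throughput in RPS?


Formula: throughput = requests / seconds
throughput = 386435 / 60
throughput = 6440.58 requests/second

6440.58 requests/second


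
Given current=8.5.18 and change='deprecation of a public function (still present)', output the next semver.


Current: 8.5.18
Change category: 'deprecation of a public function (still present)' → minor bump
SemVer rule: minor bump → increment MINOR, reset PATCH to 0 (MAJOR unchanged)
New: 8.6.0

8.6.0


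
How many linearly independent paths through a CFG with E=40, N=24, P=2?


Formula: V(G) = E - N + 2P
V(G) = 40 - 24 + 2*2
V(G) = 16 + 4
V(G) = 20

20


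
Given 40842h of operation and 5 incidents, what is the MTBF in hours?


Formula: MTBF = Total operating time / Number of failures
MTBF = 40842 / 5
MTBF = 8168.4 hours

8168.4 hours


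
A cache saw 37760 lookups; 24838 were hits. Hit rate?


Formula: hit rate = hits / (hits + misses) * 100
hit rate = 24838 / (24838 + 12922) * 100
hit rate = 24838 / 37760 * 100
hit rate = 65.78%

65.78%


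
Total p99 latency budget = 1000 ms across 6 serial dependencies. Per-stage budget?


Formula: per_stage = total_budget / stages
per_stage = 1000 / 6
per_stage = 166.67 ms

166.67 ms


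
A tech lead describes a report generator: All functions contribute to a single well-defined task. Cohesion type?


Reasoning: Best: single purpose
Type: Functional cohesion

Functional cohesion


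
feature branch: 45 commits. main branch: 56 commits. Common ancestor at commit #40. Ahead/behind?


Common ancestor: commit #40
feature commits after divergence: 45 - 40 = 5
main commits after divergence: 56 - 40 = 16
feature is 5 commits ahead of main
main is 16 commits ahead of feature

feature ahead: 5, main ahead: 16


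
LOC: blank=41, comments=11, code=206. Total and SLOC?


Total LOC = blank + comment + code
Total LOC = 41 + 11 + 206 = 258
SLOC (source only) = code = 206

Total LOC: 258, SLOC: 206


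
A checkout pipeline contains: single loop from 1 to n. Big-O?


Reasoning: one pass through n items
Complexity: O(n)

O(n)


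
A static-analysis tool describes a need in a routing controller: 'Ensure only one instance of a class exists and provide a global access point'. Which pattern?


This matches the Singleton pattern

Singleton


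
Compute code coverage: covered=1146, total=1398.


Coverage = covered / total * 100
Coverage = 1146 / 1398 * 100
Coverage = 81.97%

81.97%


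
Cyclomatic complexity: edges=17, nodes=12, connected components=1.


Formula: V(G) = E - N + 2P
V(G) = 17 - 12 + 2*1
V(G) = 5 + 2
V(G) = 7

7


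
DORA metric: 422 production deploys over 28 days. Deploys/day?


Formula: deployments per day = releases / days
= 422 / 28
= 15.071 deploys/day
(equivalently, 105.5 deploys/week)

15.071 deploys/day


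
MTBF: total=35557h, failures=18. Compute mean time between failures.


Formula: MTBF = Total operating time / Number of failures
MTBF = 35557 / 18
MTBF = 1975.39 hours

1975.39 hours


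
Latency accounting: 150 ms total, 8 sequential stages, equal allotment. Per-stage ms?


Formula: per_stage = total_budget / stages
per_stage = 150 / 8
per_stage = 18.75 ms

18.75 ms


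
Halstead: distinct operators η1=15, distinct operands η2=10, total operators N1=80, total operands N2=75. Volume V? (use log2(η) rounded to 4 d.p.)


Formula: V = N * log2(η), where N = N1 + N2 and η = η1 + η2
η = 15 + 10 = 25
N = 80 + 75 = 155
log2(25) ≈ 4.6439
V = 155 * 4.6439 = 719.80

719.80


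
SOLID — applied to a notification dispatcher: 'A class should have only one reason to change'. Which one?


This describes the Single Responsibility Principle (SRP)

Single Responsibility Principle (SRP)


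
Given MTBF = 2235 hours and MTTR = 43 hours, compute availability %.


Availability = MTBF / (MTBF + MTTR)
Availability = 2235 / (2235 + 43)
Availability = 2235 / 2278
Availability = 98.1124%

98.1124%


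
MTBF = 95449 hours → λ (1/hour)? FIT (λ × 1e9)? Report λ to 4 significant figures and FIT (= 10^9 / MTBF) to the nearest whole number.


Formula: λ = 1 / MTBF; FIT = λ × 1e9 = 1e9 / MTBF
λ = 1 / 95449 ≈ 1.048e-05 failures/hour
FIT = 1e9 / 95449 ≈ 10477 failures per 1e9 hours (nearest whole number)

λ = 1.048e-05 /h, FIT = 10477


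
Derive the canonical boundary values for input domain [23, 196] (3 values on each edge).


Range: [23, 196]
Boundaries: just below min, min, min+1, max-1, max, just above max
Values: [22, 23, 24, 195, 196, 197]

[22, 23, 24, 195, 196, 197]


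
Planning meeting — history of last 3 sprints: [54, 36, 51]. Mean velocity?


Formula: Avg velocity = Total points / Number of sprints
Points: [54, 36, 51]
Sum = 54 + 36 + 51 = 141
Avg velocity = 141 / 3 = 47.0 points/sprint

47.0 points/sprint


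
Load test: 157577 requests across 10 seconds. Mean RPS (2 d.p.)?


Formula: throughput = requests / seconds
throughput = 157577 / 10
throughput = 15757.7 requests/second

15757.7 requests/second


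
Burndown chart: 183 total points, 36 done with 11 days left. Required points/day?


Formula: Required rate = Remaining points / Days left
Remaining = 183 - 36 = 147 points
Required rate = 147 / 11 = 13.36 points/day

13.36 points/day


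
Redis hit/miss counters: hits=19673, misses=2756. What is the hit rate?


Formula: hit rate = hits / (hits + misses) * 100
hit rate = 19673 / (19673 + 2756) * 100
hit rate = 19673 / 22429 * 100
hit rate = 87.71%

87.71%


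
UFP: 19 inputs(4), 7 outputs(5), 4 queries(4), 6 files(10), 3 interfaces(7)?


UFP = EI*4 + EO*5 + EQ*4 + ILF*10 + EIF*7
UFP = 19*4 + 7*5 + 4*4 + 6*10 + 3*7
UFP = 76 + 35 + 16 + 60 + 21
UFP = 208

208


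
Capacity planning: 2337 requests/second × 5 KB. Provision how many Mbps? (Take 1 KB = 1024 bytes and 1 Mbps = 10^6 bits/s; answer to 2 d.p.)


Formula: Mbps = payload_bytes * RPS * 8 / 1e6
Payload per request = 5 KB = 5 * 1024 = 5120 bytes
Total bytes/sec = 5120 * 2337 = 11965440
Total bits/sec = 11965440 * 8 = 95723520
Mbps = 95723520 / 1e6 = 95.72

95.72 Mbps


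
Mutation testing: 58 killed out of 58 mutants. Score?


Mutation score = killed / total * 100
Mutation score = 58 / 58 * 100
Mutation score = 100.0%

100.0%


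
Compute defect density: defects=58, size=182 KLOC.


Defect density = defects / KLOC
Defect density = 58 / 182
Defect density = 0.319 defects/KLOC

0.319 defects/KLOC


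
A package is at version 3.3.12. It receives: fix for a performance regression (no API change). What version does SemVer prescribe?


Current: 3.3.12
Change category: 'fix for a performance regression (no API change)' → patch bump
SemVer rule: patch bump → increment PATCH (MAJOR and MINOR unchanged)
New: 3.3.13

3.3.13


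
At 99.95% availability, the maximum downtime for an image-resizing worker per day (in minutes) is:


Formula: allowed downtime = period * (100 - SLA) / 100
Period (day) = 1440 minutes
Unavailability fraction = (100 - 99.95) / 100
Allowed downtime = 1440 * (100 - 99.95) / 100
Allowed downtime = 0.72 minutes

0.72 minutes


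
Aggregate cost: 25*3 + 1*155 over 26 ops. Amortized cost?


Formula: Amortized cost = Total cost / Operations
Total cost = (25 * 3) + (1 * 155)
Total cost = 75 + 155 = 230
Amortized = 230 / 26 = 8.8462

8.8462


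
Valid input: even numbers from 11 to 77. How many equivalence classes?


Constraint: even integers in [11, 77]
Class 1: x < 11 — out-of-range invalid
Class 2: x in [11,77] but odd — wrong type invalid
Class 3: x in [11,77] and even — valid
Class 4: x > 77 — out-of-range invalid
Total equivalence classes: 4

4 equivalence classes


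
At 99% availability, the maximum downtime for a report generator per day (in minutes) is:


Formula: allowed downtime = period * (100 - SLA) / 100
Period (day) = 1440 minutes
Unavailability fraction = (100 - 99.0) / 100
Allowed downtime = 1440 * (100 - 99.0) / 100
Allowed downtime = 14.4 minutes

14.4 minutes


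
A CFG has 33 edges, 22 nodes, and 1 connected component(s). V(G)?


Formula: V(G) = E - N + 2P
V(G) = 33 - 22 + 2*1
V(G) = 11 + 2
V(G) = 13

13


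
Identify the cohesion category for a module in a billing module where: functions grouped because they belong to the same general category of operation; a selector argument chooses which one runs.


Reasoning: Grouped by category of activity, not by data or sequence
Type: Logical cohesion

Logical cohesion


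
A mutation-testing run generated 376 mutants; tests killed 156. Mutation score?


Mutation score = killed / total * 100
Mutation score = 156 / 376 * 100
Mutation score = 41.49%

41.49%


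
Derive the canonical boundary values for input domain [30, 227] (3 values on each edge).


Range: [30, 227]
Boundaries: just below min, min, min+1, max-1, max, just above max
Values: [29, 30, 31, 226, 227, 228]

[29, 30, 31, 226, 227, 228]


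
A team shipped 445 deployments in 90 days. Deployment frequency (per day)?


Formula: deployments per day = releases / days
= 445 / 90
= 4.944 deploys/day
(equivalently, 34.61 deploys/week)

4.944 deploys/day


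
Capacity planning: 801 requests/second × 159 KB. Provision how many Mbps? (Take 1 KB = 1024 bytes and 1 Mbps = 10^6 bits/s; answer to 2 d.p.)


Formula: Mbps = payload_bytes * RPS * 8 / 1e6
Payload per request = 159 KB = 159 * 1024 = 162816 bytes
Total bytes/sec = 162816 * 801 = 130415616
Total bits/sec = 130415616 * 8 = 1043324928
Mbps = 1043324928 / 1e6 = 1043.32

1043.32 Mbps


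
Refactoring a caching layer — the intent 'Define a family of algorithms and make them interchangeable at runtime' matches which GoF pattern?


This matches the Strategy pattern

Strategy


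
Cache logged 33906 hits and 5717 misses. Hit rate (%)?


Formula: hit rate = hits / (hits + misses) * 100
hit rate = 33906 / (33906 + 5717) * 100
hit rate = 33906 / 39623 * 100
hit rate = 85.57%

85.57%


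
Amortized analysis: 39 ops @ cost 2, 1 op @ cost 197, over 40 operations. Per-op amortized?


Formula: Amortized cost = Total cost / Operations
Total cost = (39 * 2) + (1 * 197)
Total cost = 78 + 197 = 275
Amortized = 275 / 40 = 6.875

6.875


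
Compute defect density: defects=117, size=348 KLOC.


Defect density = defects / KLOC
Defect density = 117 / 348
Defect density = 0.336 defects/KLOC

0.336 defects/KLOC


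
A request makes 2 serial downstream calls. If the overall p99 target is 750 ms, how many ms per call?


Formula: per_stage = total_budget / stages
per_stage = 750 / 2
per_stage = 375.0 ms

375.0 ms


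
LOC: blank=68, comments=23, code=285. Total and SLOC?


Total LOC = blank + comment + code
Total LOC = 68 + 23 + 285 = 376
SLOC (source only) = code = 285

Total LOC: 376, SLOC: 285


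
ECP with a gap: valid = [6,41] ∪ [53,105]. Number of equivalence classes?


Valid ranges: [6,41] and [53,105]
Class 1: x < 6 — invalid
Class 2: 6 ≤ x ≤ 41 — valid
Class 3: 41 < x < 53 — invalid (gap between ranges)
Class 4: 53 ≤ x ≤ 105 — valid
Class 5: x > 105 — invalid
Total equivalence classes: 5

5 equivalence classes


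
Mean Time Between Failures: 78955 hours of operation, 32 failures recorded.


Formula: MTBF = Total operating time / Number of failures
MTBF = 78955 / 32
MTBF = 2467.34 hours

2467.34 hours


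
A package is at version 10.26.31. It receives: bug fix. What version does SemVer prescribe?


Current: 10.26.31
Change category: 'bug fix' → patch bump
SemVer rule: patch bump → increment PATCH (MAJOR and MINOR unchanged)
New: 10.26.32

10.26.32


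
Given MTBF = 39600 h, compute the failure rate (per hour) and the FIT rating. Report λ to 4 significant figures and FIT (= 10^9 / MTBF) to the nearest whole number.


Formula: λ = 1 / MTBF; FIT = λ × 1e9 = 1e9 / MTBF
λ = 1 / 39600 ≈ 2.525e-05 failures/hour
FIT = 1e9 / 39600 ≈ 25253 failures per 1e9 hours (nearest whole number)

λ = 2.525e-05 /h, FIT = 25253


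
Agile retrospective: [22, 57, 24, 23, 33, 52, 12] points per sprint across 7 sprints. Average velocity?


Formula: Avg velocity = Total points / Number of sprints
Points: [22, 57, 24, 23, 33, 52, 12]
Sum = 22 + 57 + 24 + 23 + 33 + 52 + 12 = 223
Avg velocity = 223 / 7 = 31.86 points/sprint

31.86 points/sprint


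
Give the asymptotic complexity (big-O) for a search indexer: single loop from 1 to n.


Reasoning: one pass through n items
Complexity: O(n)

O(n)


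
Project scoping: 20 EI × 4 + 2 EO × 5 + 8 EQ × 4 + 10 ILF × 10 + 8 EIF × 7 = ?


UFP = EI*4 + EO*5 + EQ*4 + ILF*10 + EIF*7
UFP = 20*4 + 2*5 + 8*4 + 10*10 + 8*7
UFP = 80 + 10 + 32 + 100 + 56
UFP = 278

278


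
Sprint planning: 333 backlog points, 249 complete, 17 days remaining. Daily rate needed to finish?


Formula: Required rate = Remaining points / Days left
Remaining = 333 - 249 = 84 points
Required rate = 84 / 17 = 4.94 points/day

4.94 points/day


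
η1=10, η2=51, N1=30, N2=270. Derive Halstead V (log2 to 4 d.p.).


Formula: V = N * log2(η), where N = N1 + N2 and η = η1 + η2
η = 10 + 51 = 61
N = 30 + 270 = 300
log2(61) ≈ 5.9307
V = 300 * 5.9307 = 1779.21

1779.21


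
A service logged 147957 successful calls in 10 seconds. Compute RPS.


Formula: throughput = requests / seconds
throughput = 147957 / 10
throughput = 14795.7 requests/second

14795.7 requests/second


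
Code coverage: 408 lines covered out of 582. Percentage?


Coverage = covered / total * 100
Coverage = 408 / 582 * 100
Coverage = 70.1%

70.1%


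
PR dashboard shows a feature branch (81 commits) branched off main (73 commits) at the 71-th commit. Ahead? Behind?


Common ancestor: commit #71
feature commits after divergence: 81 - 71 = 10
main commits after divergence: 73 - 71 = 2
feature is 10 commits ahead of main
main is 2 commits ahead of feature

feature ahead: 10, main ahead: 2


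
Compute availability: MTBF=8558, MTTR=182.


Availability = MTBF / (MTBF + MTTR)
Availability = 8558 / (8558 + 182)
Availability = 8558 / 8740
Availability = 97.9176%

97.9176%


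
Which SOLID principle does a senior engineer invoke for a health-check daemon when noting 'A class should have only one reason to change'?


This describes the Single Responsibility Principle (SRP)

Single Responsibility Principle (SRP)


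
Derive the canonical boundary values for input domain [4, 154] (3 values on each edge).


Range: [4, 154]
Boundaries: just below min, min, min+1, max-1, max, just above max
Values: [3, 4, 5, 153, 154, 155]

[3, 4, 5, 153, 154, 155]


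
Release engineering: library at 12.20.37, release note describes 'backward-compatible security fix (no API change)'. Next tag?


Current: 12.20.37
Change category: 'backward-compatible security fix (no API change)' → patch bump
SemVer rule: patch bump → increment PATCH (MAJOR and MINOR unchanged)
New: 12.20.38

12.20.38


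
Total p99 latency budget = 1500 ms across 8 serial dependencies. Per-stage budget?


Formula: per_stage = total_budget / stages
per_stage = 1500 / 8
per_stage = 187.5 ms

187.5 ms


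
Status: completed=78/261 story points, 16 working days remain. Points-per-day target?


Formula: Required rate = Remaining points / Days left
Remaining = 261 - 78 = 183 points
Required rate = 183 / 16 = 11.44 points/day

11.44 points/day


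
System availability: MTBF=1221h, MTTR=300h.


Availability = MTBF / (MTBF + MTTR)
Availability = 1221 / (1221 + 300)
Availability = 1221 / 1521
Availability = 80.2761%

80.2761%


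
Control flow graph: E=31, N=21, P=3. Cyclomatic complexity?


Formula: V(G) = E - N + 2P
V(G) = 31 - 21 + 2*3
V(G) = 10 + 6
V(G) = 16

16


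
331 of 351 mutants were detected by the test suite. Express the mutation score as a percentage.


Mutation score = killed / total * 100
Mutation score = 331 / 351 * 100
Mutation score = 94.3%

94.3%


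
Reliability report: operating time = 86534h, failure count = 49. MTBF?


Formula: MTBF = Total operating time / Number of failures
MTBF = 86534 / 49
MTBF = 1766.0 hours

1766.0 hours


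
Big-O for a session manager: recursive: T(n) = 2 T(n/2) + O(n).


Reasoning: master theorem case 2 (merge-sort recurrence)
Complexity: O(n log n)

O(n log n)


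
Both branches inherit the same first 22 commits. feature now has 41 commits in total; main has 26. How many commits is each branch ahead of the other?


Common ancestor: commit #22
feature commits after divergence: 41 - 22 = 19
main commits after divergence: 26 - 22 = 4
feature is 19 commits ahead of main
main is 4 commits ahead of feature

feature ahead: 19, main ahead: 4


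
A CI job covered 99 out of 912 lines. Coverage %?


Coverage = covered / total * 100
Coverage = 99 / 912 * 100
Coverage = 10.86%

10.86%


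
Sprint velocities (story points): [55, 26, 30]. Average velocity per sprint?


Formula: Avg velocity = Total points / Number of sprints
Points: [55, 26, 30]
Sum = 55 + 26 + 30 = 111
Avg velocity = 111 / 3 = 37.0 points/sprint

37.0 points/sprint


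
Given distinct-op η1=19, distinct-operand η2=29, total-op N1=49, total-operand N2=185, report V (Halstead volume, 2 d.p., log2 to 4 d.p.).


Formula: V = N * log2(η), where N = N1 + N2 and η = η1 + η2
η = 19 + 29 = 48
N = 49 + 185 = 234
log2(48) ≈ 5.5850
V = 234 * 5.5850 = 1306.89

1306.89


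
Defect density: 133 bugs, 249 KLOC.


Defect density = defects / KLOC
Defect density = 133 / 249
Defect density = 0.534 defects/KLOC

0.534 defects/KLOC


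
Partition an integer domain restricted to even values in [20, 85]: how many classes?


Constraint: even integers in [20, 85]
Class 1: x < 20 — out-of-range invalid
Class 2: x in [20,85] but odd — wrong type invalid
Class 3: x in [20,85] and even — valid
Class 4: x > 85 — out-of-range invalid
Total equivalence classes: 4

4 equivalence classes


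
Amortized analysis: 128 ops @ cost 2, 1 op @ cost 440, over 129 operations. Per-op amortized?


Formula: Amortized cost = Total cost / Operations
Total cost = (128 * 2) + (1 * 440)
Total cost = 256 + 440 = 696
Amortized = 696 / 129 = 5.3953

5.3953


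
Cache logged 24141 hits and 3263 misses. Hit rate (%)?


Formula: hit rate = hits / (hits + misses) * 100
hit rate = 24141 / (24141 + 3263) * 100
hit rate = 24141 / 27404 * 100
hit rate = 88.09%

88.09%


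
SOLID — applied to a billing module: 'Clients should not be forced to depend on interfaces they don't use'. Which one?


This describes the Interface Segregation Principle (ISP)

Interface Segregation Principle (ISP)


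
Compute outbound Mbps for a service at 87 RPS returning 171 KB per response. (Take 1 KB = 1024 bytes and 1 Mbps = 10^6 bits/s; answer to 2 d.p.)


Formula: Mbps = payload_bytes * RPS * 8 / 1e6
Payload per request = 171 KB = 171 * 1024 = 175104 bytes
Total bytes/sec = 175104 * 87 = 15234048
Total bits/sec = 15234048 * 8 = 121872384
Mbps = 121872384 / 1e6 = 121.87

121.87 Mbps


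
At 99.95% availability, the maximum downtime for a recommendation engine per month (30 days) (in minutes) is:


Formula: allowed downtime = period * (100 - SLA) / 100
Period (month (30 days)) = 43200 minutes
Unavailability fraction = (100 - 99.95) / 100
Allowed downtime = 43200 * (100 - 99.95) / 100
Allowed downtime = 21.6 minutes

21.6 minutes


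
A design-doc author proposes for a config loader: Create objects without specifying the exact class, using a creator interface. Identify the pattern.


This matches the Factory Method pattern

Factory Method


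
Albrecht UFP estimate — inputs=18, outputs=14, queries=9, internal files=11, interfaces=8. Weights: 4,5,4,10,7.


UFP = EI*4 + EO*5 + EQ*4 + ILF*10 + EIF*7
UFP = 18*4 + 14*5 + 9*4 + 11*10 + 8*7
UFP = 72 + 70 + 36 + 110 + 56
UFP = 344

344


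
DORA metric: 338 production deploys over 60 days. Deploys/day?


Formula: deployments per day = releases / days
= 338 / 60
= 5.633 deploys/day
(equivalently, 39.43 deploys/week)

5.633 deploys/day


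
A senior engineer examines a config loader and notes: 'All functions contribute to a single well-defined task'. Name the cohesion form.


Reasoning: Best: single purpose
Type: Functional cohesion

Functional cohesion
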